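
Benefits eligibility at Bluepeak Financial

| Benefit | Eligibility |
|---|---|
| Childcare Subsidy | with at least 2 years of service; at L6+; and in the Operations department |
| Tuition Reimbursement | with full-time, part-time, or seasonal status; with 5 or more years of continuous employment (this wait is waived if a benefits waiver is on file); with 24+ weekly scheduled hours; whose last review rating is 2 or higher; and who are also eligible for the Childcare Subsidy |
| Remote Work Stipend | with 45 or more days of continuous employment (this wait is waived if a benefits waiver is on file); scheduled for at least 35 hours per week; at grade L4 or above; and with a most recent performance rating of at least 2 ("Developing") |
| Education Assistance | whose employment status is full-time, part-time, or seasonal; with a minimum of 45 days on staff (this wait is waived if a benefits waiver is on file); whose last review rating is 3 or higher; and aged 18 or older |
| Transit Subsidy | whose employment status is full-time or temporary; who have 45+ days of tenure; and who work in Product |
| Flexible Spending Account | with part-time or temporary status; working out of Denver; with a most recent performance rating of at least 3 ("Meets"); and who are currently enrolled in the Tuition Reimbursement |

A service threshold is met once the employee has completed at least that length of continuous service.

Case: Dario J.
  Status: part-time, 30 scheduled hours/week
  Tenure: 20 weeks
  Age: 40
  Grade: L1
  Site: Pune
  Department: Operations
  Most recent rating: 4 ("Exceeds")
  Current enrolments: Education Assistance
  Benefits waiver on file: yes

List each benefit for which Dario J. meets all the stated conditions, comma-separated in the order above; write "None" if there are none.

Education Assistance

Childcare Subsidy — service 20 weeks < 2 years (≈730 days) ✗ → not eligible.
Tuition Reimbursement — status part-time ✓; benefits waiver on file ✓; 30 hrs/wk ≥ 24 ✓; rating 4 ≥ 2 ✓; not eligible for Childcare Subsidy ✗ → not eligible.
Remote Work Stipend — benefits waiver on file ✓; 30 hrs/wk < 35 ✗ → not eligible.
Education Assistance — status part-time ✓; benefits waiver on file ✓; rating 4 ≥ 3 ✓; age 40 ≥ 18 ✓ → eligible.
Transit Subsidy — status part-time ✗ (requires full-time or temporary) → not eligible.
Flexible Spending Account — status part-time ✓; site Pune ✗ (not Denver) → not eligible.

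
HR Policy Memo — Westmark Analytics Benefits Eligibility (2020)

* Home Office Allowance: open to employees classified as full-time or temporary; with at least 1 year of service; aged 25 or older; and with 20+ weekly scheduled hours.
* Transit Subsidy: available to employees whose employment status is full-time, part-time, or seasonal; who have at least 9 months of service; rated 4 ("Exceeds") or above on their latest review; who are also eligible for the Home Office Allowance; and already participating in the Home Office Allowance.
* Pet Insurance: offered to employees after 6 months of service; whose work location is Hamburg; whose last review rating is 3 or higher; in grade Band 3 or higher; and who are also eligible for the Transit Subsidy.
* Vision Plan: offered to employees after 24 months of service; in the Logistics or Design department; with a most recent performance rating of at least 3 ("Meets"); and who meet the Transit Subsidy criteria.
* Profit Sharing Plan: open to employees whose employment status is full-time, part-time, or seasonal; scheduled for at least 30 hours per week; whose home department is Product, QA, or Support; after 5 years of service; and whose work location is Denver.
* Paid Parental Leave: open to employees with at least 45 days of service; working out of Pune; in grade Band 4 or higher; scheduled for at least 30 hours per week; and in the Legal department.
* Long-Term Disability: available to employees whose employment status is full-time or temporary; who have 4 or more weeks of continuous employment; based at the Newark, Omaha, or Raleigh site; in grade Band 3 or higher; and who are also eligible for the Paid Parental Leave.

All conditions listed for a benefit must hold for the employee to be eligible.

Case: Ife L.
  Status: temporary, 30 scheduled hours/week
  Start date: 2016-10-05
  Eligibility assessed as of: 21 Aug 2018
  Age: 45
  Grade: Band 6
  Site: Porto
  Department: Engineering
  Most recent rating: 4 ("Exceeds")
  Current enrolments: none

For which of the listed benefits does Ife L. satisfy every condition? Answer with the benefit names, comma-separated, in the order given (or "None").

Home Office Allowance

Service from 2016-10-05 to 21 Aug 2018: 685 days.
Home Office Allowance — status temporary ✓; service 685 days ≥ 1 year (≈365 days) ✓; age 45 ≥ 25 ✓; 30 hrs/wk ≥ 20 ✓ → eligible.
Transit Subsidy — status temporary ✗ (requires full-time, part-time, or seasonal) → not eligible.
Pet Insurance — service 685 days ≥ 6 months (≈180 days) ✓; site Porto ✗ (not Hamburg) → not eligible.
Vision Plan — service 685 days < 24 months (≈720 days) ✗ → not eligible.
Profit Sharing Plan — status temporary ✗ (requires full-time, part-time, or seasonal) → not eligible.
Paid Parental Leave — service 685 days ≥ 45 days ✓; site Porto ✗ (not Pune) → not eligible.
Long-Term Disability — status temporary ✓; service 685 days ≥ 4 weeks (≈28 days) ✓; site Porto ✗ (not Newark, Omaha, or Raleigh) → not eligible.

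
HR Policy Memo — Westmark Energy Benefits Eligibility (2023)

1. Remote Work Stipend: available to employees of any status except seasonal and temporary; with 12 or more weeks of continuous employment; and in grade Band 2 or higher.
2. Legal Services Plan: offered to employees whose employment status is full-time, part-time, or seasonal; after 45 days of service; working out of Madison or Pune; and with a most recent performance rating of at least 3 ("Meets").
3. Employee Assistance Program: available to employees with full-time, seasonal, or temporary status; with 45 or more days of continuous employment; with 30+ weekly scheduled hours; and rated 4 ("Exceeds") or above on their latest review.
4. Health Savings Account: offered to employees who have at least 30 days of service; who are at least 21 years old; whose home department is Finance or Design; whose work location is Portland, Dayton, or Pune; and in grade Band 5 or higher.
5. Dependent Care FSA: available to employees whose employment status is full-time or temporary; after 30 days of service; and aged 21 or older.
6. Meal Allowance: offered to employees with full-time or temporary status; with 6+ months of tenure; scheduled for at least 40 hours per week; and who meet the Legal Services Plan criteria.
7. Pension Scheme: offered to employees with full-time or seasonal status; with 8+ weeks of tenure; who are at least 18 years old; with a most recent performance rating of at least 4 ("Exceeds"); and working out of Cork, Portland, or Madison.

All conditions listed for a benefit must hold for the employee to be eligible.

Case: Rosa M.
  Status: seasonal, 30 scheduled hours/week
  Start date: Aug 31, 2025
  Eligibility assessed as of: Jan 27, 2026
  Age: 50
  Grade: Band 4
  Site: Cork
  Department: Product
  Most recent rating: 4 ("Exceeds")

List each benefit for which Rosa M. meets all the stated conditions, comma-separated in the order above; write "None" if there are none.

Employee Assistance Program, Pension Scheme

Service from Aug 31, 2025 to Jan 27, 2026: 149 days.
Remote Work Stipend — status seasonal ✗ (excluded) → not eligible.
Legal Services Plan — status seasonal ✓; service 149 days ≥ 45 days ✓; site Cork ✗ (not Madison or Pune) → not eligible.
Employee Assistance Program — status seasonal ✓; service 149 days ≥ 45 days ✓; 30 hrs/wk ≥ 30 ✓; rating 4 ≥ 4 ✓ → eligible.
Health Savings Account — service 149 days ≥ 30 days ✓; age 50 ≥ 21 ✓; dept Product ✗ → not eligible.
Dependent Care FSA — status seasonal ✗ (requires full-time or temporary) → not eligible.
Meal Allowance — status seasonal ✗ (requires full-time or temporary) → not eligible.
Pension Scheme — status seasonal ✓; service 149 days ≥ 8 weeks (≈56 days) ✓; age 50 ≥ 18 ✓; rating 4 ≥ 4 ✓; site Cork ✓ → eligible.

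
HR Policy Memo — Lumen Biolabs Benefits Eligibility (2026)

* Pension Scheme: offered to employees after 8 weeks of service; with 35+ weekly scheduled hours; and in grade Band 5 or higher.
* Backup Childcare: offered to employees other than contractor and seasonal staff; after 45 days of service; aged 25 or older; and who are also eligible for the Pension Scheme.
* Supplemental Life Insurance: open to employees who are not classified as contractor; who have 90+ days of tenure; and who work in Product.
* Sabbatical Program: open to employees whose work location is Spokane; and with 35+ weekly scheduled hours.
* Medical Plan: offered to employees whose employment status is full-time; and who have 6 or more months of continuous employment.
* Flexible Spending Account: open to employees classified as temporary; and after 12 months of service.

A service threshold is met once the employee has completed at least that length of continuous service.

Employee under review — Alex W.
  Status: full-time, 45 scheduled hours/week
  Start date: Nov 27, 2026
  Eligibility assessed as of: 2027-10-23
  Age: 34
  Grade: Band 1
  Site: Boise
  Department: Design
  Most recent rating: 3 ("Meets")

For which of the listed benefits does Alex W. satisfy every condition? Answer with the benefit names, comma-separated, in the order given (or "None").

Service from Nov 27, 2026 to 2027-10-23: 330 days.
Pension Scheme — service 330 days ≥ 8 weeks (≈56 days) ✓; 45 hrs/wk ≥ 35 ✓; grade Band 1 < Band 5 ✗ → not eligible.
Backup Childcare — status full-time ✓ (not excluded); service 330 days ≥ 45 days ✓; age 34 ≥ 25 ✓; not eligible for Pension Scheme ✗ → not eligible.
Supplemental Life Insurance — status full-time ✓ (not excluded); service 330 days ≥ 90 days ✓; dept Design ✗ → not eligible.
Sabbatical Program — site Boise ✗ (not Spokane) → not eligible.
Medical Plan — status full-time ✓; service 330 days ≥ 6 months (≈180 days) ✓ → eligible.
Flexible Spending Account — status full-time ✗ (requires temporary) → not eligible.

Medical Plan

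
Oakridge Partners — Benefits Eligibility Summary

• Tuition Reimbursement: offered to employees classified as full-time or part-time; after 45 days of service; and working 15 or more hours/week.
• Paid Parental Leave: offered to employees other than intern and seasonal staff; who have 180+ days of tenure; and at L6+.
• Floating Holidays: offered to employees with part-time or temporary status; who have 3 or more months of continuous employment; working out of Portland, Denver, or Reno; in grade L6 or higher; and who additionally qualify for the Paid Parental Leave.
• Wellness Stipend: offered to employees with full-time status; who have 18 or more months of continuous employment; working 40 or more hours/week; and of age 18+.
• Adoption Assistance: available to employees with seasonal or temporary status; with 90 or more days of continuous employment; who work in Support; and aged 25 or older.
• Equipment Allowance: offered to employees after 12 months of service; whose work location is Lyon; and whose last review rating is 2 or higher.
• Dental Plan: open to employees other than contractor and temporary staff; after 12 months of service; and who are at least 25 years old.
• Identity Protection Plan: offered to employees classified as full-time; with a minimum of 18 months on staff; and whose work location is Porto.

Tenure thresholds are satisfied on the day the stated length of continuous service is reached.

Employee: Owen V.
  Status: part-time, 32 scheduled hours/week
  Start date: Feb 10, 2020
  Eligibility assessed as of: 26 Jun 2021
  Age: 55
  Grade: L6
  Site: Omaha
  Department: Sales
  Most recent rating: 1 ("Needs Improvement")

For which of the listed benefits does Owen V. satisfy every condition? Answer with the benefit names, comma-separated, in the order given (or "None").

Service from Feb 10, 2020 to 26 Jun 2021: 502 days.
Tuition Reimbursement — status part-time ✓; service 502 days ≥ 45 days ✓; 32 hrs/wk ≥ 15 ✓ → eligible.
Paid Parental Leave — status part-time ✓ (not excluded); service 502 days ≥ 180 days ✓; grade L6 ≥ L6 ✓ → eligible.
Floating Holidays — status part-time ✓; service 502 days ≥ 3 months (≈90 days) ✓; site Omaha ✗ (not Portland, Denver, or Reno) → not eligible.
Wellness Stipend — status part-time ✗ (requires full-time) → not eligible.
Adoption Assistance — status part-time ✗ (requires seasonal or temporary) → not eligible.
Equipment Allowance — service 502 days ≥ 12 months (≈360 days) ✓; site Omaha ✗ (not Lyon) → not eligible.
Dental Plan — status part-time ✓ (not excluded); service 502 days ≥ 12 months (≈360 days) ✓; age 55 ≥ 25 ✓ → eligible.
Identity Protection Plan — status part-time ✗ (requires full-time) → not eligible.

Tuition Reimbursement, Paid Parental Leave, Dental Plan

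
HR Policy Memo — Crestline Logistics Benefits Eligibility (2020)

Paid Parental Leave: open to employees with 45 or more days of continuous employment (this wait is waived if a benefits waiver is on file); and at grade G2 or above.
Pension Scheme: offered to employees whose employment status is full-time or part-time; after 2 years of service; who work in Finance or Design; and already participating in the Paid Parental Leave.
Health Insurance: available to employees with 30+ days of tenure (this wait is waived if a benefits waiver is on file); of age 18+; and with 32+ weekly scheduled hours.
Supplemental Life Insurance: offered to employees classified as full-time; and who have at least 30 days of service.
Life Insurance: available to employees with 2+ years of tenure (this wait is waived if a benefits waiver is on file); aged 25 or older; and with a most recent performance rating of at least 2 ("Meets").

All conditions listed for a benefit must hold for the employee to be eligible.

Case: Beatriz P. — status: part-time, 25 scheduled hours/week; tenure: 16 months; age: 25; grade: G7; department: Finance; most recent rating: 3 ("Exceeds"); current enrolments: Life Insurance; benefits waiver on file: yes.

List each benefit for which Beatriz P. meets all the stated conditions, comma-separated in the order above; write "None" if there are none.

Paid Parental Leave, Life Insurance

Paid Parental Leave — benefits waiver on file ✓; grade G7 ≥ G2 ✓ → eligible.
Pension Scheme — status part-time ✓; service 16 months < 2 years (≈730 days) ✗ → not eligible.
Health Insurance — benefits waiver on file ✓; age 25 ≥ 18 ✓; 25 hrs/wk < 32 ✗ → not eligible.
Supplemental Life Insurance — status part-time ✗ (requires full-time) → not eligible.
Life Insurance — benefits waiver on file ✓; age 25 ≥ 25 ✓; rating 3 ≥ 2 ✓ → eligible.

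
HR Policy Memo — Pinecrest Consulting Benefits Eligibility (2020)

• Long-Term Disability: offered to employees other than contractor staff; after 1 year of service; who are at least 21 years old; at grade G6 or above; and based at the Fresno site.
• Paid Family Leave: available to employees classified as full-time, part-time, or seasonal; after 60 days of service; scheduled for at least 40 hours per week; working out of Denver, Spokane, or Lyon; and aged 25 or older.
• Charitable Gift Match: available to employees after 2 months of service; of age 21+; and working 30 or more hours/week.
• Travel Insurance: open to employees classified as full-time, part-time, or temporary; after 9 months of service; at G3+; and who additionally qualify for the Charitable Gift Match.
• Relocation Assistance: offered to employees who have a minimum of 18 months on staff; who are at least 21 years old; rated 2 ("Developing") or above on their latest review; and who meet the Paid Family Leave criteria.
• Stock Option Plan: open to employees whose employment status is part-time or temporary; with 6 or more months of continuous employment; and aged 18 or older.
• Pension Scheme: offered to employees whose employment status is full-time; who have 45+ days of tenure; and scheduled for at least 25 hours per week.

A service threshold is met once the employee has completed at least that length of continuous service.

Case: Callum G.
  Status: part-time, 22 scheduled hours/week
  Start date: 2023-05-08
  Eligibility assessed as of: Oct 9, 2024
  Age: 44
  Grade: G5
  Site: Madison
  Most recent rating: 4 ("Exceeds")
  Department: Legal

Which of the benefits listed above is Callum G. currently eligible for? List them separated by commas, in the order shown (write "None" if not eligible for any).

Service from 2023-05-08 to Oct 9, 2024: 520 days.
Long-Term Disability — status part-time ✓ (not excluded); service 520 days ≥ 1 year (≈365 days) ✓; age 44 ≥ 21 ✓; grade G5 < G6 ✗ → not eligible.
Paid Family Leave — status part-time ✓; service 520 days ≥ 60 days ✓; 22 hrs/wk < 40 ✗ → not eligible.
Charitable Gift Match — service 520 days ≥ 2 months (≈60 days) ✓; age 44 ≥ 21 ✓; 22 hrs/wk < 30 ✗ → not eligible.
Travel Insurance — status part-time ✓; service 520 days ≥ 9 months (≈270 days) ✓; grade G5 ≥ G3 ✓; not eligible for Charitable Gift Match ✗ → not eligible.
Relocation Assistance — service 520 days < 18 months (≈540 days) ✗ → not eligible.
Stock Option Plan — status part-time ✓; service 520 days ≥ 6 months (≈180 days) ✓; age 44 ≥ 18 ✓ → eligible.
Pension Scheme — status part-time ✗ (requires full-time) → not eligible.

Stock Option Plan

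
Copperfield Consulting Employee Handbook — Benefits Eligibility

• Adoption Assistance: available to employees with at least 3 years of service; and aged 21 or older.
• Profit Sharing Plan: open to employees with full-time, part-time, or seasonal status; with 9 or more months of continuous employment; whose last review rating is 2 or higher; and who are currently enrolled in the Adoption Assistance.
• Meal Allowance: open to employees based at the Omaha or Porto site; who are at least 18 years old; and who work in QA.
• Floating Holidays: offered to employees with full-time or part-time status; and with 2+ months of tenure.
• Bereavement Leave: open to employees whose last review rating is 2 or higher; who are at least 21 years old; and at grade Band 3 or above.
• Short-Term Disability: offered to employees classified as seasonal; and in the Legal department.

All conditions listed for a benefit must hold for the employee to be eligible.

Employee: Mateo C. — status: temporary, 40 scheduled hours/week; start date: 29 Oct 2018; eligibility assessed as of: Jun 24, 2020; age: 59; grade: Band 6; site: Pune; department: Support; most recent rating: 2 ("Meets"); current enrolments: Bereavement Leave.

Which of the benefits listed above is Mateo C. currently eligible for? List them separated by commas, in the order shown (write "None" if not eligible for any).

Service from 29 Oct 2018 to Jun 24, 2020: 604 days.
Adoption Assistance — service 604 days < 3 years (≈1095 days) ✗ → not eligible.
Profit Sharing Plan — status temporary ✗ (requires full-time, part-time, or seasonal) → not eligible.
Meal Allowance — site Pune ✗ (not Omaha or Porto) → not eligible.
Floating Holidays — status temporary ✗ (requires full-time or part-time) → not eligible.
Bereavement Leave — rating 2 ≥ 2 ✓; age 59 ≥ 21 ✓; grade Band 6 ≥ Band 3 ✓ → eligible.
Short-Term Disability — status temporary ✗ (requires seasonal) → not eligible.

Bereavement Leave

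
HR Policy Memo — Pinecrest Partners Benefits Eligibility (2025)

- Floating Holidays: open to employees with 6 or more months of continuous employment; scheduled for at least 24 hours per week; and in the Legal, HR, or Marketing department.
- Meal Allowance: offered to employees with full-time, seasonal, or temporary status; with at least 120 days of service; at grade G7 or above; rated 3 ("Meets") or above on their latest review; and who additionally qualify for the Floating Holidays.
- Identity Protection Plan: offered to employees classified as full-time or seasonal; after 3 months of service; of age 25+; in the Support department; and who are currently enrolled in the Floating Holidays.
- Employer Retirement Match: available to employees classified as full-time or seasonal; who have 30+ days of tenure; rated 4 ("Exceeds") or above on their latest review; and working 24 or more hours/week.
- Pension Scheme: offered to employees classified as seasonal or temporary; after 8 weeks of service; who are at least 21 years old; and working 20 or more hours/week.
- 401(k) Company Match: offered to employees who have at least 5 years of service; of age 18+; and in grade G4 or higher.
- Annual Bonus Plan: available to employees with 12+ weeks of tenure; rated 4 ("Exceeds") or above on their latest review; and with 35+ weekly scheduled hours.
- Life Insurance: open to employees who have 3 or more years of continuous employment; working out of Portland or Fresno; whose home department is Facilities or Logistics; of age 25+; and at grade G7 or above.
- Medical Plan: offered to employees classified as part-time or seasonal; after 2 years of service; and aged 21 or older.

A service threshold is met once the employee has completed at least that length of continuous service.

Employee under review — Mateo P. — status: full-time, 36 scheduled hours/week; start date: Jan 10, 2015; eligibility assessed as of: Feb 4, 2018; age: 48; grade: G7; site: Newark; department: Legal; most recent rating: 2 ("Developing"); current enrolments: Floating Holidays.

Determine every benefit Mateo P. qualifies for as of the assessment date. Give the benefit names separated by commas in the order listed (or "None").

Floating Holidays

Service from Jan 10, 2015 to Feb 4, 2018: 1121 days.
Floating Holidays — service 1121 days ≥ 6 months (≈180 days) ✓; 36 hrs/wk ≥ 24 ✓; dept Legal ✓ → eligible.
Meal Allowance — status full-time ✓; service 1121 days ≥ 120 days ✓; grade G7 ≥ G7 ✓; rating 2 < 3 ✗ → not eligible.
Identity Protection Plan — status full-time ✓; service 1121 days ≥ 3 months (≈90 days) ✓; age 48 ≥ 25 ✓; dept Legal ✗ → not eligible.
Employer Retirement Match — status full-time ✓; service 1121 days ≥ 30 days ✓; rating 2 < 4 ✗ → not eligible.
Pension Scheme — status full-time ✗ (requires seasonal or temporary) → not eligible.
401(k) Company Match — service 1121 days < 5 years (≈1825 days) ✗ → not eligible.
Annual Bonus Plan — service 1121 days ≥ 12 weeks (≈84 days) ✓; rating 2 < 4 ✗ → not eligible.
Life Insurance — service 1121 days ≥ 3 years (≈1095 days) ✓; site Newark ✗ (not Portland or Fresno) → not eligible.
Medical Plan — status full-time ✗ (requires part-time or seasonal) → not eligible.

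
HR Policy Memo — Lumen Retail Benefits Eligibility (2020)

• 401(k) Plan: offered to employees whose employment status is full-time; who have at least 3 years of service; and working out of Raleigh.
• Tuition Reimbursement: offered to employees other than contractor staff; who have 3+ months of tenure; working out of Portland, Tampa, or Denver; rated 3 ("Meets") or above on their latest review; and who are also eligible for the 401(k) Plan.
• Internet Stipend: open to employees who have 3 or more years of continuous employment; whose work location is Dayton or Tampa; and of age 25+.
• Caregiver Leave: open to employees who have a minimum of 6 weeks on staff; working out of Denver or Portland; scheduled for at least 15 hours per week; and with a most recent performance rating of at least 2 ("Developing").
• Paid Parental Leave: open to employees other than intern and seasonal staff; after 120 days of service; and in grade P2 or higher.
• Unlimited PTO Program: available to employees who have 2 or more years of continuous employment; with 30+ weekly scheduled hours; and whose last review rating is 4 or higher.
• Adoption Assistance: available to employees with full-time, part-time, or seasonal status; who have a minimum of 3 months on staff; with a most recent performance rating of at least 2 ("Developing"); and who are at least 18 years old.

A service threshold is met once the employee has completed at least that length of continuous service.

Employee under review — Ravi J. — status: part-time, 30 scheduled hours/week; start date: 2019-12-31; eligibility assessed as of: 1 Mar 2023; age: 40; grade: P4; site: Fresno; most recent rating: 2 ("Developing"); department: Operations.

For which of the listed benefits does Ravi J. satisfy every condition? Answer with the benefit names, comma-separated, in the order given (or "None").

Paid Parental Leave, Adoption Assistance

Service from 2019-12-31 to 1 Mar 2023: 1156 days.
401(k) Plan — status part-time ✗ (requires full-time) → not eligible.
Tuition Reimbursement — status part-time ✓ (not excluded); service 1156 days ≥ 3 months (≈90 days) ✓; site Fresno ✗ (not Portland, Tampa, or Denver) → not eligible.
Internet Stipend — service 1156 days ≥ 3 years (≈1095 days) ✓; site Fresno ✗ (not Dayton or Tampa) → not eligible.
Caregiver Leave — service 1156 days ≥ 6 weeks (≈42 days) ✓; site Fresno ✗ (not Denver or Portland) → not eligible.
Paid Parental Leave — status part-time ✓ (not excluded); service 1156 days ≥ 120 days ✓; grade P4 ≥ P2 ✓ → eligible.
Unlimited PTO Program — service 1156 days ≥ 2 years (≈730 days) ✓; 30 hrs/wk ≥ 30 ✓; rating 2 < 4 ✗ → not eligible.
Adoption Assistance — status part-time ✓; service 1156 days ≥ 3 months (≈90 days) ✓; rating 2 ≥ 2 ✓; age 40 ≥ 18 ✓ → eligible.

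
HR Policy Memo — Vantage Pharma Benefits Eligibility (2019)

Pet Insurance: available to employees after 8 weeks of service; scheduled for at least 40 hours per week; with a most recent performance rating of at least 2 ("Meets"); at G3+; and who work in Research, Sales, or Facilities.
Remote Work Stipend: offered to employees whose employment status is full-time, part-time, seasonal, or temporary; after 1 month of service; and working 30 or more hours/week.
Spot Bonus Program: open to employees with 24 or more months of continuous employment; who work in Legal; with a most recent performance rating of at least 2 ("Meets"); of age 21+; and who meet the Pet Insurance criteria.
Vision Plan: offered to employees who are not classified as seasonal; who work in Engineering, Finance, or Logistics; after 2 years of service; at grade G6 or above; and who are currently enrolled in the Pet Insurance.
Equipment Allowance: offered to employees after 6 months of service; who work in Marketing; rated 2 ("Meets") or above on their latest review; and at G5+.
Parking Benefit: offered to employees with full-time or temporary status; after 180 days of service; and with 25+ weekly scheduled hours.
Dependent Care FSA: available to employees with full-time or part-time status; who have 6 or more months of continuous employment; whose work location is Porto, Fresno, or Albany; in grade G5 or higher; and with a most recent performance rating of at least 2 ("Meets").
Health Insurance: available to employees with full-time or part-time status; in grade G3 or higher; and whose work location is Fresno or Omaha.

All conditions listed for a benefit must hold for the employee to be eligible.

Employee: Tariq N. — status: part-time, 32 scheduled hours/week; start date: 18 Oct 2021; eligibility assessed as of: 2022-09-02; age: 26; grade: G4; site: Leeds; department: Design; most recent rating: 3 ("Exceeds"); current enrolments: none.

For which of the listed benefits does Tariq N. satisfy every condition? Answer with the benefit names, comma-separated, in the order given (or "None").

Service from 18 Oct 2021 to 2022-09-02: 319 days.
Pet Insurance — service 319 days ≥ 8 weeks (≈56 days) ✓; 32 hrs/wk < 40 ✗ → not eligible.
Remote Work Stipend — status part-time ✓; service 319 days ≥ 1 month (≈30 days) ✓; 32 hrs/wk ≥ 30 ✓ → eligible.
Spot Bonus Program — service 319 days < 24 months (≈720 days) ✗ → not eligible.
Vision Plan — status part-time ✓ (not excluded); dept Design ✗ → not eligible.
Equipment Allowance — service 319 days ≥ 6 months (≈180 days) ✓; dept Design ✗ → not eligible.
Parking Benefit — status part-time ✗ (requires full-time or temporary) → not eligible.
Dependent Care FSA — status part-time ✓; service 319 days ≥ 6 months (≈180 days) ✓; site Leeds ✗ (not Porto, Fresno, or Albany) → not eligible.
Health Insurance — status part-time ✓; grade G4 ≥ G3 ✓; site Leeds ✗ (not Fresno or Omaha) → not eligible.

Remote Work Stipend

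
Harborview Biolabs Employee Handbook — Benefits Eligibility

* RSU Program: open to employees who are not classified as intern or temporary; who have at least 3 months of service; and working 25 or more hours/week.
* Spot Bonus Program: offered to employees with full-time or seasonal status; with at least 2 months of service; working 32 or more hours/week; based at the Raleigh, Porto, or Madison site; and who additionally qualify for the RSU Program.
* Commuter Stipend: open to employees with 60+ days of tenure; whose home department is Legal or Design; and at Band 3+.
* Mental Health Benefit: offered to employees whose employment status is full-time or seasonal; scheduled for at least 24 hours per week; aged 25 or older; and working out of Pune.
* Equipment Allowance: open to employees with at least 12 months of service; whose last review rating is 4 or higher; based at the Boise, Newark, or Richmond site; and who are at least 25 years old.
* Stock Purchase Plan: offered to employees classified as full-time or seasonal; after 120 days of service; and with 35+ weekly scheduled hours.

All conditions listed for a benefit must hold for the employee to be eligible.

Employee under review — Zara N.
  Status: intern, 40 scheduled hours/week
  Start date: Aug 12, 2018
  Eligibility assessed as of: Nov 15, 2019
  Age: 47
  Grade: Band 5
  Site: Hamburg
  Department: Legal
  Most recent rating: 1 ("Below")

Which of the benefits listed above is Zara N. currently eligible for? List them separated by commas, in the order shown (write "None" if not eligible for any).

Service from Aug 12, 2018 to Nov 15, 2019: 460 days.
RSU Program — status intern ✗ (excluded) → not eligible.
Spot Bonus Program — status intern ✗ (requires full-time or seasonal) → not eligible.
Commuter Stipend — service 460 days ≥ 60 days ✓; dept Legal ✓; grade Band 5 ≥ Band 3 ✓ → eligible.
Mental Health Benefit — status intern ✗ (requires full-time or seasonal) → not eligible.
Equipment Allowance — service 460 days ≥ 12 months (≈360 days) ✓; rating 1 < 4 ✗ → not eligible.
Stock Purchase Plan — status intern ✗ (requires full-time or seasonal) → not eligible.

Commuter Stipend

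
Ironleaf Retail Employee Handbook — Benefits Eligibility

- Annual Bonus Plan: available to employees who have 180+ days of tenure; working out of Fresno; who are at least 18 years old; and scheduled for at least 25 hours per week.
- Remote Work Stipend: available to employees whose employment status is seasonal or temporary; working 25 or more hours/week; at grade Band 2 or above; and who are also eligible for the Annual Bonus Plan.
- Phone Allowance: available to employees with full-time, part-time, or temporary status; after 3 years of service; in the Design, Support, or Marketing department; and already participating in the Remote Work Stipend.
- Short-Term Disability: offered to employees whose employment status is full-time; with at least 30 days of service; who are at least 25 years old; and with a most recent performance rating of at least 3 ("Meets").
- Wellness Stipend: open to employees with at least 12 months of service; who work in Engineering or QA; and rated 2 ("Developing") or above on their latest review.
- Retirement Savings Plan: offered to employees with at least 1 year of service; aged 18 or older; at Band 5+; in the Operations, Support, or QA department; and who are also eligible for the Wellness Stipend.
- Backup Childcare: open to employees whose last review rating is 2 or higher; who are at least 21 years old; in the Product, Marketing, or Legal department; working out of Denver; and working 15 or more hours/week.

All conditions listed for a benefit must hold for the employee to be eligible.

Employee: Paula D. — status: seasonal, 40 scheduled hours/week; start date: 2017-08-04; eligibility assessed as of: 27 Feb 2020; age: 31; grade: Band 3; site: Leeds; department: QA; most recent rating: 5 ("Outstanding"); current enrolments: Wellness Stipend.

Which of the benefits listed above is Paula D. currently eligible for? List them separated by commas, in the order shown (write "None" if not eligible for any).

Wellness Stipend

Service from 2017-08-04 to 27 Feb 2020: 937 days.
Annual Bonus Plan — service 937 days ≥ 180 days ✓; site Leeds ✗ (not Fresno) → not eligible.
Remote Work Stipend — status seasonal ✓; 40 hrs/wk ≥ 25 ✓; grade Band 3 ≥ Band 2 ✓; not eligible for Annual Bonus Plan ✗ → not eligible.
Phone Allowance — status seasonal ✗ (requires full-time, part-time, or temporary) → not eligible.
Short-Term Disability — status seasonal ✗ (requires full-time) → not eligible.
Wellness Stipend — service 937 days ≥ 12 months (≈360 days) ✓; dept QA ✓; rating 5 ≥ 2 ✓ → eligible.
Retirement Savings Plan — service 937 days ≥ 1 year (≈365 days) ✓; age 31 ≥ 18 ✓; grade Band 3 < Band 5 ✗ → not eligible.
Backup Childcare — rating 5 ≥ 2 ✓; age 31 ≥ 21 ✓; dept QA ✗ → not eligible.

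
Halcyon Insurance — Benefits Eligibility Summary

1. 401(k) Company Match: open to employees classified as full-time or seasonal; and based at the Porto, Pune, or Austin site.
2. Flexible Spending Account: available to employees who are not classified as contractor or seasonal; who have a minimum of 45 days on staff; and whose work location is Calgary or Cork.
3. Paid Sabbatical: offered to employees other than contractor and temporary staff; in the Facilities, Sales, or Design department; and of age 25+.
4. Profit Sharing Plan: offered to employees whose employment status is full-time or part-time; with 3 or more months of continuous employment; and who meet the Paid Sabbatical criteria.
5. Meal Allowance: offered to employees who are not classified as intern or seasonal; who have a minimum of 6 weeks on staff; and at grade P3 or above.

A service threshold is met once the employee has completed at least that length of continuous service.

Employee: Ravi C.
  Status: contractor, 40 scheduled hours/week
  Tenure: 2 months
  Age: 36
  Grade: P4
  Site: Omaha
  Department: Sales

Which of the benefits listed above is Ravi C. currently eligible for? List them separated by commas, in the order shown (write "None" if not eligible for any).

401(k) Company Match — status contractor ✗ (requires full-time or seasonal) → not eligible.
Flexible Spending Account — status contractor ✗ (excluded) → not eligible.
Paid Sabbatical — status contractor ✗ (excluded) → not eligible.
Profit Sharing Plan — status contractor ✗ (requires full-time or part-time) → not eligible.
Meal Allowance — status contractor ✓ (not excluded); service 2 months ≥ 6 weeks (≈42 days) ✓; grade P4 ≥ P3 ✓ → eligible.

Meal Allowance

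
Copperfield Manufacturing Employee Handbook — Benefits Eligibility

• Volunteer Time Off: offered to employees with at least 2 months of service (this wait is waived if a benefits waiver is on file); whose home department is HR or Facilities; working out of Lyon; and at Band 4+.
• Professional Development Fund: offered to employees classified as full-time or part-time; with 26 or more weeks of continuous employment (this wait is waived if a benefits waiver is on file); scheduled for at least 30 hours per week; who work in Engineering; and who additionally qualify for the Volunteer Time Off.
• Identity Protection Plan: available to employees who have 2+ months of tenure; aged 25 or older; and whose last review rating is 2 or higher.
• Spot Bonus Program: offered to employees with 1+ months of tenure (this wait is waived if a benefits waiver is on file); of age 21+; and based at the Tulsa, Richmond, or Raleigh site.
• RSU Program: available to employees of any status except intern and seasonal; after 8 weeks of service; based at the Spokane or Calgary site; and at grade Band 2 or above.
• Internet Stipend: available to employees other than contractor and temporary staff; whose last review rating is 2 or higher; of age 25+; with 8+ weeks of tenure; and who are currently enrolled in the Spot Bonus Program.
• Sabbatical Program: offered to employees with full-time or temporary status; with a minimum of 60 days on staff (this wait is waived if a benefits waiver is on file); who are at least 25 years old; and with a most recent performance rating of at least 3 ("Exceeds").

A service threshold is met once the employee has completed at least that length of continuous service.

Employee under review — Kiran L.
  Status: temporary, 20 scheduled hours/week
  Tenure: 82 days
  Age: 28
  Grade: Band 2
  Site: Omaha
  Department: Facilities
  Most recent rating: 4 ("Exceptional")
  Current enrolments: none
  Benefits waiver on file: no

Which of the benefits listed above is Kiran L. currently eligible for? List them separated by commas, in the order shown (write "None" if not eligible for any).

Volunteer Time Off — no waiver, service 82 days ≥ 2 months (≈60 days) ✓; dept Facilities ✓; site Omaha ✗ (not Lyon) → not eligible.
Professional Development Fund — status temporary ✗ (requires full-time or part-time) → not eligible.
Identity Protection Plan — service 82 days ≥ 2 months (≈60 days) ✓; age 28 ≥ 25 ✓; rating 4 ≥ 2 ✓ → eligible.
Spot Bonus Program — no waiver, service 82 days ≥ 1 month (≈30 days) ✓; age 28 ≥ 21 ✓; site Omaha ✗ (not Tulsa, Richmond, or Raleigh) → not eligible.
RSU Program — status temporary ✓ (not excluded); service 82 days ≥ 8 weeks (≈56 days) ✓; site Omaha ✗ (not Spokane or Calgary) → not eligible.
Internet Stipend — status temporary ✗ (excluded) → not eligible.
Sabbatical Program — status temporary ✓; no waiver, service 82 days ≥ 60 days ✓; age 28 ≥ 25 ✓; rating 4 ≥ 3 ✓ → eligible.

Identity Protection Plan, Sabbatical Program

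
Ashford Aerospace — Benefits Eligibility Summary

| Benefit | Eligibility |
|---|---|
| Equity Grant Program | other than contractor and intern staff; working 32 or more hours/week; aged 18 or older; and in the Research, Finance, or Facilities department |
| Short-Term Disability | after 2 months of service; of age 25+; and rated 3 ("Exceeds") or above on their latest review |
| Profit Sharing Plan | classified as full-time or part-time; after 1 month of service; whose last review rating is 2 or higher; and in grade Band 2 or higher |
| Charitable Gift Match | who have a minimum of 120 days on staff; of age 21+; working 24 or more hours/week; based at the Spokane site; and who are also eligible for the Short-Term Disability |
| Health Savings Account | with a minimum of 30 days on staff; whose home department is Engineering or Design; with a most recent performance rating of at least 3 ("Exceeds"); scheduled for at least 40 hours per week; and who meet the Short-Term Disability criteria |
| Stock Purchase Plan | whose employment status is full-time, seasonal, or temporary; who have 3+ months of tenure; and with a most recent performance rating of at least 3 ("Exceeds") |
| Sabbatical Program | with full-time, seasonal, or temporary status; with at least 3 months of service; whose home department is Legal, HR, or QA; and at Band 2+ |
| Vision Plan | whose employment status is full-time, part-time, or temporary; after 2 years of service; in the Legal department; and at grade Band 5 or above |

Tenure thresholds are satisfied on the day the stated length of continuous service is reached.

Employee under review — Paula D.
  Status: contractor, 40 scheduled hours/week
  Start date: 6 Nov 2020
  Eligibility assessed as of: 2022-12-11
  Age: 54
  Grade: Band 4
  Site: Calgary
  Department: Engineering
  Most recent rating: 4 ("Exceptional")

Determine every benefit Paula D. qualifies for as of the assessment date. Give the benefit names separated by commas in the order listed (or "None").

Service from 6 Nov 2020 to 2022-12-11: 765 days.
Equity Grant Program — status contractor ✗ (excluded) → not eligible.
Short-Term Disability — service 765 days ≥ 2 months (≈60 days) ✓; age 54 ≥ 25 ✓; rating 4 ≥ 3 ✓ → eligible.
Profit Sharing Plan — status contractor ✗ (requires full-time or part-time) → not eligible.
Charitable Gift Match — service 765 days ≥ 120 days ✓; age 54 ≥ 21 ✓; 40 hrs/wk ≥ 24 ✓; site Calgary ✗ (not Spokane) → not eligible.
Health Savings Account — service 765 days ≥ 30 days ✓; dept Engineering ✓; rating 4 ≥ 3 ✓; 40 hrs/wk ≥ 40 ✓; eligible for Short-Term Disability ✓ → eligible.
Stock Purchase Plan — status contractor ✗ (requires full-time, seasonal, or temporary) → not eligible.
Sabbatical Program — status contractor ✗ (requires full-time, seasonal, or temporary) → not eligible.
Vision Plan — status contractor ✗ (requires full-time, part-time, or temporary) → not eligible.

Short-Term Disability, Health Savings Account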